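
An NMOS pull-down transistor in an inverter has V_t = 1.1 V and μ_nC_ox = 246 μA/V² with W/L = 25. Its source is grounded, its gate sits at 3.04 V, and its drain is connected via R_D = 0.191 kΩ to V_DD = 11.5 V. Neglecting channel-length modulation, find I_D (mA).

V_GS = V_G = 3.04 V, so V_ov = 3.04 − 1.1 = 1.94 V.
k_n = μ_nC_ox · (W/L) = 6.15 mA/V².
Assume saturation: I_D = ½ k_n V_ov² = 0.5 × 6.15 × 1.94² = 11.6 mA, giving V_DS = V_DD − I_D R_D = 11.5 − 11.6 × 0.191 = 9.29 V.
V_DS = 9.29 V ≥ V_ov = 1.94 V, confirming saturation.

I_D = 11.6 mA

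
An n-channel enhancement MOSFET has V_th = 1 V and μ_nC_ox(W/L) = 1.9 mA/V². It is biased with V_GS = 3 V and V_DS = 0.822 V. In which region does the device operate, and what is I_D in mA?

Triode; I_D = 2.48 mA

V_ov = V_GS − V_th = 3 − 1 = 2 V.
Since V_DS = 0.822 V < V_ov = 2 V, the device is in the triode region.
I_D = k_n [V_ov · V_DS − ½ V_DS²] = 1.9 × [2 × 0.822 − 0.5 × 0.822²] = 2.48 mA.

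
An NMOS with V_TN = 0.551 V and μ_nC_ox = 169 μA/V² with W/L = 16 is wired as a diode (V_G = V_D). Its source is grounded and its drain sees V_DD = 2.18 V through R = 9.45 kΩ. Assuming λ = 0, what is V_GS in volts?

V_GS = 0.871 V

With gate tied to drain, V_GS = V_DS ≥ V_GS − V_TN, so the device is in saturation.
k_n = μ_nC_ox · (W/L) = 2.704 mA/V².
KCL at the drain: ½ k_n (V_GS − V_TN)² = (V_DD − V_GS)/R.
Let x = V_GS − 0.551. Then 12.8 x² + x − 1.629 = 0, giving x = 0.32 V (positive root), so V_GS = 0.871 V.
I_D = (V_DD − V_GS)/R = (2.18 − 0.871) / 9.45 = 0.139 mA.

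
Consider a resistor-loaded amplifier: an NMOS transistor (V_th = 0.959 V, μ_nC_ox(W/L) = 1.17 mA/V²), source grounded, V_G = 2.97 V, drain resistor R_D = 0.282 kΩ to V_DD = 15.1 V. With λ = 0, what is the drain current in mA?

I_D = 2.37 mA

V_GS = V_G = 2.97 V, so V_ov = 2.97 − 0.959 = 2.01 V.
Assume saturation: I_D = ½ k_n V_ov² = 0.5 × 1.17 × 2.01² = 2.37 mA, giving V_DS = V_DD − I_D R_D = 15.1 − 2.37 × 0.282 = 14.4 V.
V_DS = 14.4 V ≥ V_ov = 2.01 V, confirming saturation.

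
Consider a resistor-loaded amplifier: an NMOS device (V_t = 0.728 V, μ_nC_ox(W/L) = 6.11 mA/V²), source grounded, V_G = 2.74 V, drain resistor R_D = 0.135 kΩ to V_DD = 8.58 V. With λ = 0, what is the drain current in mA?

I_D = 12.4 mA

V_GS = V_G = 2.74 V, so V_ov = 2.74 − 0.728 = 2.01 V.
Assume saturation: I_D = ½ k_n V_ov² = 0.5 × 6.11 × 2.01² = 12.4 mA, giving V_DS = V_DD − I_D R_D = 8.58 − 12.4 × 0.135 = 6.91 V.
V_DS = 6.91 V ≥ V_ov = 2.01 V, confirming saturation.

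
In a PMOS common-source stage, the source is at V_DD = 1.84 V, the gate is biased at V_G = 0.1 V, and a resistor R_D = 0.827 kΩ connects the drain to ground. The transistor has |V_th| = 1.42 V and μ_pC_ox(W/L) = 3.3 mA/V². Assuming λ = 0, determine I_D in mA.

V_SG = V_DD − V_G = 1.84 − 0.1 = 1.74 V, so V_ov = 1.74 − 1.42 = 0.32 V.
Assume saturation: I_D = ½ k_p V_ov² = 0.5 × 3.3 × 0.32² = 0.169 mA, giving V_SD = V_DD − I_D R_D = 1.84 − 0.169 × 0.827 = 1.7 V.
V_SD = 1.7 V ≥ V_ov = 0.32 V, confirming saturation.

I_D = 0.169 mA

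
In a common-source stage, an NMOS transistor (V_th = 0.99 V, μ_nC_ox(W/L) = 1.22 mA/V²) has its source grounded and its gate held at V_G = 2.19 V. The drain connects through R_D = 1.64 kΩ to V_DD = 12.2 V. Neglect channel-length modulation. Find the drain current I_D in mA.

V_GS = V_G = 2.19 V, so V_ov = 2.19 − 0.99 = 1.2 V.
Assume saturation: I_D = ½ k_n V_ov² = 0.5 × 1.22 × 1.2² = 0.878 mA, giving V_DS = V_DD − I_D R_D = 12.2 − 0.878 × 1.64 = 10.8 V.
V_DS = 10.8 V ≥ V_ov = 1.2 V, confirming saturation.

I_D = 0.878 mA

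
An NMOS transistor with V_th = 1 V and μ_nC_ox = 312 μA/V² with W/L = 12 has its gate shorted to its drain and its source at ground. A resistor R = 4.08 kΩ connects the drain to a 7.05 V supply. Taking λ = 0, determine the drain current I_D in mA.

With gate tied to drain, V_GS = V_DS ≥ V_GS − V_th, so the device is in saturation.
k_n = μ_nC_ox · (W/L) = 3.744 mA/V².
KCL at the drain: ½ k_n (V_GS − V_th)² = (V_DD − V_GS)/R.
Let x = V_GS − 1. Then 7.64 x² + x − 6.05 = 0, giving x = 0.827 V (positive root), so V_GS = 1.83 V.
I_D = (V_DD − V_GS)/R = (7.05 − 1.83) / 4.08 = 1.28 mA.

I_D = 1.28 mA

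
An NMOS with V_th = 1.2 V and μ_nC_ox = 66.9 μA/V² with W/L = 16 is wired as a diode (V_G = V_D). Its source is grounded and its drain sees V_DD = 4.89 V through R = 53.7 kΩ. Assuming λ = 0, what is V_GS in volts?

V_GS = 1.54 V

With gate tied to drain, V_GS = V_DS ≥ V_GS − V_th, so the device is in saturation.
k_n = μ_nC_ox · (W/L) = 1.07 mA/V².
KCL at the drain: ½ k_n (V_GS − V_th)² = (V_DD − V_GS)/R.
Let x = V_GS − 1.2. Then 28.7 x² + x − 3.69 = 0, giving x = 0.341 V (positive root), so V_GS = 1.54 V.
I_D = (V_DD − V_GS)/R = (4.89 − 1.54) / 53.7 = 0.0624 mA.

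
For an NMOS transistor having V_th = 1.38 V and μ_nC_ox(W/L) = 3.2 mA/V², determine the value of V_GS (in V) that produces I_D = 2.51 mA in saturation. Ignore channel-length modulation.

In saturation I_D = ½ k_n (V_GS − V_th)², so V_GS − V_th = √(2 I_D / k_n) = √(2 × 2.51 / 3.2) = 1.25 V.
V_GS = 1.38 + 1.25 = 2.63 V.

V_GS = 2.63 V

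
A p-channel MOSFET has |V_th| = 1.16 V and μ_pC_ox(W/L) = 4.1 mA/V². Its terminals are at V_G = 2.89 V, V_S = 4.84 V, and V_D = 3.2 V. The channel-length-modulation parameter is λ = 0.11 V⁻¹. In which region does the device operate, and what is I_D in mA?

Saturation; I_D = 1.51 mA

V_SG = V_S − V_G = 4.84 − 2.89 = 1.95 V; V_SD = V_S − V_D = 4.84 − 3.2 = 1.64 V.
V_ov = V_SG − |V_th| = 1.95 − 1.16 = 0.79 V.
Since V_SD = 1.64 V ≥ V_ov = 0.79 V, the device is in saturation.
I_D = ½ k_p V_ov² (1 + λ V_SD) = 0.5 × 4.1 × 0.79² × (1 + 0.11 × 1.64) = 1.51 mA.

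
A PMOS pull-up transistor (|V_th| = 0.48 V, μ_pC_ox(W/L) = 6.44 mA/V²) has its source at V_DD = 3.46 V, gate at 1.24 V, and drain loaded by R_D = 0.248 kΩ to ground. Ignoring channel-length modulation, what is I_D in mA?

I_D = 8.95 mA

V_SG = V_DD − V_G = 3.46 − 1.24 = 2.22 V, so V_ov = 2.22 − 0.48 = 1.74 V.
Assume saturation: I_D = ½ k_p V_ov² = 0.5 × 6.44 × 1.74² = 9.75 mA, giving V_SD = V_DD − I_D R_D = 3.46 − 9.75 × 0.248 = 1.04 V.
But 1.04 V < V_ov = 1.74 V, so the device is actually in triode.
In triode I_D = k_p[V_ov V_SD − ½ V_SD²] and I_D = (V_DD − V_SD)/R_D. Equating: 0.799 V_SD² − 3.779 V_SD + 3.46 = 0, giving V_SD = 1.24 V (the root below V_ov).
I_D = (3.46 − 1.24) / 0.248 = 8.95 mA.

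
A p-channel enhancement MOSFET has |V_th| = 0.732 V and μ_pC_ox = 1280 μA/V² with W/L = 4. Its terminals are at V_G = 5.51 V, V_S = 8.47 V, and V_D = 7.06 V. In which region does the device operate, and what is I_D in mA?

V_SG = V_S − V_G = 8.47 − 5.51 = 2.96 V; V_SD = V_S − V_D = 8.47 − 7.06 = 1.41 V.
k_p = μ_pC_ox · (W/L) = 5.12 mA/V².
V_ov = V_SG − |V_th| = 2.96 − 0.732 = 2.23 V.
Since V_SD = 1.41 V < V_ov = 2.23 V, the device is in the triode region.
I_D = k_p [V_ov · V_SD − ½ V_SD²] = 5.12 × [2.23 × 1.41 − 0.5 × 1.41²] = 11 mA.

Triode; I_D = 11.0 mA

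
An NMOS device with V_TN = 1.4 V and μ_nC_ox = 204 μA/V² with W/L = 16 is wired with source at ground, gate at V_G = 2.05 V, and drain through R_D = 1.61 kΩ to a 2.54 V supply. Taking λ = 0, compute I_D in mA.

V_GS = V_G = 2.05 V, so V_ov = 2.05 − 1.4 = 0.65 V.
k_n = μ_nC_ox · (W/L) = 3.264 mA/V².
Assume saturation: I_D = ½ k_n V_ov² = 0.5 × 3.264 × 0.65² = 0.69 mA, giving V_DS = V_DD − I_D R_D = 2.54 − 0.69 × 1.61 = 1.43 V.
V_DS = 1.43 V ≥ V_ov = 0.65 V, confirming saturation.

I_D = 0.690 mA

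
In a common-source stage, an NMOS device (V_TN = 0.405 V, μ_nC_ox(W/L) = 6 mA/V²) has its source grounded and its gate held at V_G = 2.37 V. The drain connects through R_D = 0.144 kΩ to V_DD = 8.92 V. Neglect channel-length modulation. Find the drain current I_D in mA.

V_GS = V_G = 2.37 V, so V_ov = 2.37 − 0.405 = 1.97 V.
Assume saturation: I_D = ½ k_n V_ov² = 0.5 × 6 × 1.97² = 11.6 mA, giving V_DS = V_DD − I_D R_D = 8.92 − 11.6 × 0.144 = 7.25 V.
V_DS = 7.25 V ≥ V_ov = 1.97 V, confirming saturation.

I_D = 11.6 mA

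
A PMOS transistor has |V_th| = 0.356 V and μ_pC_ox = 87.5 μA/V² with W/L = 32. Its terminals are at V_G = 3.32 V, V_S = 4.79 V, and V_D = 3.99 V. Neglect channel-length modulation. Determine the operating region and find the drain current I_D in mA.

V_SG = V_S − V_G = 4.79 − 3.32 = 1.47 V; V_SD = V_S − V_D = 4.79 − 3.99 = 0.8 V.
k_p = μ_pC_ox · (W/L) = 2.8 mA/V².
V_ov = V_SG − |V_th| = 1.47 − 0.356 = 1.11 V.
Since V_SD = 0.8 V < V_ov = 1.11 V, the device is in the triode region.
I_D = k_p [V_ov · V_SD − ½ V_SD²] = 2.8 × [1.11 × 0.8 − 0.5 × 0.8²] = 1.6 mA.

Triode; I_D = 1.60 mA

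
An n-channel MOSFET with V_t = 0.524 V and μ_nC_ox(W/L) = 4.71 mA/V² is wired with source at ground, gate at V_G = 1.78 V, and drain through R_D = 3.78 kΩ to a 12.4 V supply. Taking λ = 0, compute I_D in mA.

I_D = 3.08 mA

V_GS = V_G = 1.78 V, so V_ov = 1.78 − 0.524 = 1.26 V.
Assume saturation: I_D = ½ k_n V_ov² = 0.5 × 4.71 × 1.26² = 3.72 mA, giving V_DS = V_DD − I_D R_D = 12.4 − 3.72 × 3.78 = -1.64 V.
But -1.64 V < V_ov = 1.26 V, so the device is actually in triode.
In triode I_D = k_n[V_ov V_DS − ½ V_DS²] and I_D = (V_DD − V_DS)/R_D. Equating: 8.9 V_DS² − 23.36 V_DS + 12.4 = 0, giving V_DS = 0.739 V (the root below V_ov).
I_D = (12.4 − 0.739) / 3.78 = 3.08 mA.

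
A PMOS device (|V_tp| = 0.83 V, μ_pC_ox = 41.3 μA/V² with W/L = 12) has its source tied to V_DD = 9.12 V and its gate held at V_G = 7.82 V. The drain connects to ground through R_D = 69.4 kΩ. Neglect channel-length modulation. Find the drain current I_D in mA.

V_SG = V_DD − V_G = 9.12 − 7.82 = 1.3 V, so V_ov = 1.3 − 0.83 = 0.47 V.
k_p = μ_pC_ox · (W/L) = 0.4956 mA/V².
Assume saturation: I_D = ½ k_p V_ov² = 0.5 × 0.4956 × 0.47² = 0.0547 mA, giving V_SD = V_DD − I_D R_D = 9.12 − 0.0547 × 69.4 = 5.32 V.
V_SD = 5.32 V ≥ V_ov = 0.47 V, confirming saturation.

I_D = 0.0547 mA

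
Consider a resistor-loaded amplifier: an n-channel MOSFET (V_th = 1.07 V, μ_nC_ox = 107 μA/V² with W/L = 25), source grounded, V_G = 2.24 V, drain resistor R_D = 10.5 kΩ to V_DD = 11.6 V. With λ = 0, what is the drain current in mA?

I_D = 1.07 mA

V_GS = V_G = 2.24 V, so V_ov = 2.24 − 1.07 = 1.17 V.
k_n = μ_nC_ox · (W/L) = 2.675 mA/V².
Assume saturation: I_D = ½ k_n V_ov² = 0.5 × 2.675 × 1.17² = 1.83 mA, giving V_DS = V_DD − I_D R_D = 11.6 − 1.83 × 10.5 = -7.62 V.
But -7.62 V < V_ov = 1.17 V, so the device is actually in triode.
In triode I_D = k_n[V_ov V_DS − ½ V_DS²] and I_D = (V_DD − V_DS)/R_D. Equating: 14 V_DS² − 33.86 V_DS + 11.6 = 0, giving V_DS = 0.413 V (the root below V_ov).
I_D = (11.6 − 0.413) / 10.5 = 1.07 mA.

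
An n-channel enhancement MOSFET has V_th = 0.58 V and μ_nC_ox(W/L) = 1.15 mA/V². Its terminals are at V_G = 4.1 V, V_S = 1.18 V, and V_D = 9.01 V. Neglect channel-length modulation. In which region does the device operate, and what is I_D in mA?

Saturation; I_D = 3.15 mA

V_GS = V_G − V_S = 4.1 − 1.18 = 2.92 V; V_DS = V_D − V_S = 9.01 − 1.18 = 7.83 V.
V_ov = V_GS − V_th = 2.92 − 0.58 = 2.34 V.
Since V_DS = 7.83 V ≥ V_ov = 2.34 V, the device is in saturation.
I_D = ½ k_n V_ov² = 0.5 × 1.15 × 2.34² = 3.15 mA.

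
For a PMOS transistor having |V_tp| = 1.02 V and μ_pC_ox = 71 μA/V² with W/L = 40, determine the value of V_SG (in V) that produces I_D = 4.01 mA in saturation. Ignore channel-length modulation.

V_SG = 2.70 V

k_p = μ_pC_ox · (W/L) = 2.84 mA/V².
In saturation I_D = ½ k_p (V_SG − |V_tp|)², so V_SG − |V_tp| = √(2 I_D / k_p) = √(2 × 4.01 / 2.84) = 1.68 V.
V_SG = 1.02 + 1.68 = 2.7 V.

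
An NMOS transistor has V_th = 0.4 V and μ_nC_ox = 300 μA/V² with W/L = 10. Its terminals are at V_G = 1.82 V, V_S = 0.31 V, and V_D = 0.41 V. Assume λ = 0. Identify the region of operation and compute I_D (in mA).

V_GS = V_G − V_S = 1.82 − 0.31 = 1.51 V; V_DS = V_D − V_S = 0.41 − 0.31 = 0.1 V.
k_n = μ_nC_ox · (W/L) = 3 mA/V².
V_ov = V_GS − V_th = 1.51 − 0.4 = 1.11 V.
Since V_DS = 0.1 V < V_ov = 1.11 V, the device is in the triode region.
I_D = k_n [V_ov · V_DS − ½ V_DS²] = 3 × [1.11 × 0.1 − 0.5 × 0.1²] = 0.318 mA.

Triode; I_D = 0.318 mA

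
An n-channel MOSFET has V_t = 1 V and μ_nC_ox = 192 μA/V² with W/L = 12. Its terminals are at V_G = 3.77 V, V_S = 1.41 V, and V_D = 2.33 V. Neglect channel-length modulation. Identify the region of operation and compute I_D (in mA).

V_GS = V_G − V_S = 3.77 − 1.41 = 2.36 V; V_DS = V_D − V_S = 2.33 − 1.41 = 0.92 V.
k_n = μ_nC_ox · (W/L) = 2.304 mA/V².
V_ov = V_GS − V_t = 2.36 − 1 = 1.36 V.
Since V_DS = 0.92 V < V_ov = 1.36 V, the device is in the triode region.
I_D = k_n [V_ov · V_DS − ½ V_DS²] = 2.304 × [1.36 × 0.92 − 0.5 × 0.92²] = 1.91 mA.

Triode; I_D = 1.91 mA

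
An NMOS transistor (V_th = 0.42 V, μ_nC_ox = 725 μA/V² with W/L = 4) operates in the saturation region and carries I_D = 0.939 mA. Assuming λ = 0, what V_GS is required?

V_GS = 1.22 V

k_n = μ_nC_ox · (W/L) = 2.9 mA/V².
In saturation I_D = ½ k_n (V_GS − V_th)², so V_GS − V_th = √(2 I_D / k_n) = √(2 × 0.939 / 2.9) = 0.805 V.
V_GS = 0.42 + 0.805 = 1.22 V.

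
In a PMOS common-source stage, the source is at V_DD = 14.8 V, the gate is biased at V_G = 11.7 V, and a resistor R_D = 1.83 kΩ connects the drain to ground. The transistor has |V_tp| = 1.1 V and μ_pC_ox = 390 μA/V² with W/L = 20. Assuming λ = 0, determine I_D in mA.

V_SG = V_DD − V_G = 14.8 − 11.7 = 3.1 V, so V_ov = 3.1 − 1.1 = 2 V.
k_p = μ_pC_ox · (W/L) = 7.8 mA/V².
Assume saturation: I_D = ½ k_p V_ov² = 0.5 × 7.8 × 2² = 15.6 mA, giving V_SD = V_DD − I_D R_D = 14.8 − 15.6 × 1.83 = -13.7 V.
But -13.7 V < V_ov = 2 V, so the device is actually in triode.
In triode I_D = k_p[V_ov V_SD − ½ V_SD²] and I_D = (V_DD − V_SD)/R_D. Equating: 7.14 V_SD² − 29.55 V_SD + 14.8 = 0, giving V_SD = 0.583 V (the root below V_ov).
I_D = (14.8 − 0.583) / 1.83 = 7.77 mA.

I_D = 7.77 mA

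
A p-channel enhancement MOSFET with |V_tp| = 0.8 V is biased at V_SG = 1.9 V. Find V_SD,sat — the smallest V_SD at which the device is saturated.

V_SD,sat = 1.10 V

The boundary between triode and saturation is V_SD = V_SG − |V_tp| = V_ov.
V_ov = 1.9 − 0.8 = 1.1 V.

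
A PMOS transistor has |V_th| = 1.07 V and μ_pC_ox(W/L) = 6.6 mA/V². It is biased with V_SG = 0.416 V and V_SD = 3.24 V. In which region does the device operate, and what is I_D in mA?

V_SG = 0.416 V < |V_th| = 1.07 V, so the transistor is in cutoff.

Cutoff; I_D = 0 mA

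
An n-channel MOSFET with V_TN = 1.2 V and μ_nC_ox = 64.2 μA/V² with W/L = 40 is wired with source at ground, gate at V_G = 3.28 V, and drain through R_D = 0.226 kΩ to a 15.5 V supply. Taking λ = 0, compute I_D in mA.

V_GS = V_G = 3.28 V, so V_ov = 3.28 − 1.2 = 2.08 V.
k_n = μ_nC_ox · (W/L) = 2.568 mA/V².
Assume saturation: I_D = ½ k_n V_ov² = 0.5 × 2.568 × 2.08² = 5.56 mA, giving V_DS = V_DD − I_D R_D = 15.5 − 5.56 × 0.226 = 14.2 V.
V_DS = 14.2 V ≥ V_ov = 2.08 V, confirming saturation.

I_D = 5.56 mA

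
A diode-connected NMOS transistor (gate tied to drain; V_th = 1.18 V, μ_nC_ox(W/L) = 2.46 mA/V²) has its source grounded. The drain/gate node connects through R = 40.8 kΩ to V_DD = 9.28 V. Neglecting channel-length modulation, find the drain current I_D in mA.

With gate tied to drain, V_GS = V_DS ≥ V_GS − V_th, so the device is in saturation.
KCL at the drain: ½ k_n (V_GS − V_th)² = (V_DD − V_GS)/R.
Let x = V_GS − 1.18. Then 50.2 x² + x − 8.1 = 0, giving x = 0.392 V (positive root), so V_GS = 1.57 V.
I_D = (V_DD − V_GS)/R = (9.28 − 1.57) / 40.8 = 0.189 mA.

I_D = 0.189 mA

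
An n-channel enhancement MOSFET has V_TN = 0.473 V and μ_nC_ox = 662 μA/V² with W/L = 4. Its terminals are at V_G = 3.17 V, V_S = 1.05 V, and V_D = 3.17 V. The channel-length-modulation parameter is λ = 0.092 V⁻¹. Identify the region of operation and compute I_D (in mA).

Saturation; I_D = 4.29 mA

V_GS = V_G − V_S = 3.17 − 1.05 = 2.12 V; V_DS = V_D − V_S = 3.17 − 1.05 = 2.12 V.
k_n = μ_nC_ox · (W/L) = 2.648 mA/V².
V_ov = V_GS − V_TN = 2.12 − 0.473 = 1.65 V.
Since V_DS = 2.12 V ≥ V_ov = 1.65 V, the device is in saturation.
I_D = ½ k_n V_ov² (1 + λ V_DS) = 0.5 × 2.648 × 1.65² × (1 + 0.092 × 2.12) = 4.29 mA.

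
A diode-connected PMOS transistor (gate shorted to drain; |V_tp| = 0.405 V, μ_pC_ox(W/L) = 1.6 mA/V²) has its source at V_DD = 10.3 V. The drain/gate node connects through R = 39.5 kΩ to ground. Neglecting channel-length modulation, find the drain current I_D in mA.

I_D = 0.237 mA

With gate tied to drain, V_SG = V_SD ≥ V_SG − |V_tp|, so the device is in saturation.
KCL at the drain: ½ k_p (V_SG − |V_tp|)² = (V_DD − V_SG)/R.
Let x = V_SG − 0.405. Then 31.6 x² + x − 9.895 = 0, giving x = 0.544 V (positive root), so V_SG = 0.949 V.
I_D = (V_DD − V_SG)/R = (10.3 − 0.949) / 39.5 = 0.237 mA.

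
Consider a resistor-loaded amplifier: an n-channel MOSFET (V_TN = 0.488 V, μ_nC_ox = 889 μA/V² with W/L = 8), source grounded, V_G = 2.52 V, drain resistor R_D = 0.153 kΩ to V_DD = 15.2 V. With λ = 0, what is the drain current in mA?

V_GS = V_G = 2.52 V, so V_ov = 2.52 − 0.488 = 2.03 V.
k_n = μ_nC_ox · (W/L) = 7.112 mA/V².
Assume saturation: I_D = ½ k_n V_ov² = 0.5 × 7.112 × 2.03² = 14.7 mA, giving V_DS = V_DD − I_D R_D = 15.2 − 14.7 × 0.153 = 13 V.
V_DS = 13 V ≥ V_ov = 2.03 V, confirming saturation.

I_D = 14.7 mA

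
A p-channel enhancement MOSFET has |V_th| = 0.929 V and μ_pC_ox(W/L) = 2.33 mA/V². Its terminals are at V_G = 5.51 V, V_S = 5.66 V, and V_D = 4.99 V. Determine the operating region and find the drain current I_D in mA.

Cutoff; I_D = 0 mA

V_SG = V_S − V_G = 5.66 − 5.51 = 0.15 V; V_SD = V_S − V_D = 5.66 − 4.99 = 0.67 V.
V_SG = 0.15 V < |V_th| = 0.929 V, so the transistor is in cutoff.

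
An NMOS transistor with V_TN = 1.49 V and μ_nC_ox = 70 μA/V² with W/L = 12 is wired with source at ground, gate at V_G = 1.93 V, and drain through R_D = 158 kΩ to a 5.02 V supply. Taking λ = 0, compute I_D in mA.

V_GS = V_G = 1.93 V, so V_ov = 1.93 − 1.49 = 0.44 V.
k_n = μ_nC_ox · (W/L) = 0.84 mA/V².
Assume saturation: I_D = ½ k_n V_ov² = 0.5 × 0.84 × 0.44² = 0.0813 mA, giving V_DS = V_DD − I_D R_D = 5.02 − 0.0813 × 158 = -7.83 V.
But -7.83 V < V_ov = 0.44 V, so the device is actually in triode.
In triode I_D = k_n[V_ov V_DS − ½ V_DS²] and I_D = (V_DD − V_DS)/R_D. Equating: 66.4 V_DS² − 59.4 V_DS + 5.02 = 0, giving V_DS = 0.0945 V (the root below V_ov).
I_D = (5.02 − 0.0945) / 158 = 0.0312 mA.

I_D = 0.0312 mA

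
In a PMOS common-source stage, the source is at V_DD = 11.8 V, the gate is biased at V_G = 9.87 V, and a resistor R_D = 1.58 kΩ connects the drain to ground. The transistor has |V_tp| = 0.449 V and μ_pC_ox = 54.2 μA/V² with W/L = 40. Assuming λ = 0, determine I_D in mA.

I_D = 2.38 mA

V_SG = V_DD − V_G = 11.8 − 9.87 = 1.93 V, so V_ov = 1.93 − 0.449 = 1.48 V.
k_p = μ_pC_ox · (W/L) = 2.168 mA/V².
Assume saturation: I_D = ½ k_p V_ov² = 0.5 × 2.168 × 1.48² = 2.38 mA, giving V_SD = V_DD − I_D R_D = 11.8 − 2.38 × 1.58 = 8.04 V.
V_SD = 8.04 V ≥ V_ov = 1.48 V, confirming saturation.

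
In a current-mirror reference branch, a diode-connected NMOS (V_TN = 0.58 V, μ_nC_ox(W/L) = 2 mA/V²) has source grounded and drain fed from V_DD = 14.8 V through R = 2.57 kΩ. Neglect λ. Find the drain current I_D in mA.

I_D = 4.69 mA

With gate tied to drain, V_GS = V_DS ≥ V_GS − V_TN, so the device is in saturation.
KCL at the drain: ½ k_n (V_GS − V_TN)² = (V_DD − V_GS)/R.
Let x = V_GS − 0.58. Then 2.57 x² + x − 14.22 = 0, giving x = 2.17 V (positive root), so V_GS = 2.75 V.
I_D = (V_DD − V_GS)/R = (14.8 − 2.75) / 2.57 = 4.69 mA.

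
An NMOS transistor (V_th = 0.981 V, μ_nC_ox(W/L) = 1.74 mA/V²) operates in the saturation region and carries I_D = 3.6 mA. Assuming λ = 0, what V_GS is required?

In saturation I_D = ½ k_n (V_GS − V_th)², so V_GS − V_th = √(2 I_D / k_n) = √(2 × 3.6 / 1.74) = 2.03 V.
V_GS = 0.981 + 2.03 = 3.02 V.

V_GS = 3.02 V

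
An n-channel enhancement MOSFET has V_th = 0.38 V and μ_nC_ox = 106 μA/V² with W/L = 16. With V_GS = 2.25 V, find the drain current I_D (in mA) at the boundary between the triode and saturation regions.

I_D = 2.97 mA

At the boundary V_DS = V_ov = V_GS − V_th = 2.25 − 0.38 = 1.87 V.
k_n = μ_nC_ox · (W/L) = 1.696 mA/V².
I_D = ½ k_n V_ov² = 0.5 × 1.696 × 1.87² = 2.97 mA.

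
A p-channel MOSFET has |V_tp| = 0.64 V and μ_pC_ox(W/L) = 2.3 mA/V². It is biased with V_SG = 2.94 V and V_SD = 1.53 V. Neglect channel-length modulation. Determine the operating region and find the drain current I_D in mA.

V_ov = V_SG − |V_tp| = 2.94 − 0.64 = 2.3 V.
Since V_SD = 1.53 V < V_ov = 2.3 V, the device is in the triode region.
I_D = k_p [V_ov · V_SD − ½ V_SD²] = 2.3 × [2.3 × 1.53 − 0.5 × 1.53²] = 5.4 mA.

Triode; I_D = 5.40 mA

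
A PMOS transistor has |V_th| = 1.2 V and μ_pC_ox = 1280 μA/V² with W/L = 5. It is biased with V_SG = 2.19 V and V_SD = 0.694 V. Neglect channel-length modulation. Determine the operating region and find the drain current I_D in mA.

k_p = μ_pC_ox · (W/L) = 6.4 mA/V².
V_ov = V_SG − |V_th| = 2.19 − 1.2 = 0.99 V.
Since V_SD = 0.694 V < V_ov = 0.99 V, the device is in the triode region.
I_D = k_p [V_ov · V_SD − ½ V_SD²] = 6.4 × [0.99 × 0.694 − 0.5 × 0.694²] = 2.86 mA.

Triode; I_D = 2.86 mA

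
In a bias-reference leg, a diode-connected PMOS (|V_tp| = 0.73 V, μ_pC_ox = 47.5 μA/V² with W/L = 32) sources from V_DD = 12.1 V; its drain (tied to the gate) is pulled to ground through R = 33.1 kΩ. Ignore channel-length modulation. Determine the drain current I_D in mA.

With gate tied to drain, V_SG = V_SD ≥ V_SG − |V_tp|, so the device is in saturation.
k_p = μ_pC_ox · (W/L) = 1.52 mA/V².
KCL at the drain: ½ k_p (V_SG − |V_tp|)² = (V_DD − V_SG)/R.
Let x = V_SG − 0.73. Then 25.2 x² + x − 11.37 = 0, giving x = 0.653 V (positive root), so V_SG = 1.38 V.
I_D = (V_DD − V_SG)/R = (12.1 − 1.38) / 33.1 = 0.324 mA.

I_D = 0.324 mA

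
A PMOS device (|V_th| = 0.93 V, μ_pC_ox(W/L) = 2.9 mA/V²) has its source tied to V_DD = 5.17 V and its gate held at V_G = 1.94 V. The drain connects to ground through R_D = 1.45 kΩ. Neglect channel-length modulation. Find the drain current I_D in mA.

I_D = 3.19 mA

V_SG = V_DD − V_G = 5.17 − 1.94 = 3.23 V, so V_ov = 3.23 − 0.93 = 2.3 V.
Assume saturation: I_D = ½ k_p V_ov² = 0.5 × 2.9 × 2.3² = 7.67 mA, giving V_SD = V_DD − I_D R_D = 5.17 − 7.67 × 1.45 = -5.95 V.
But -5.95 V < V_ov = 2.3 V, so the device is actually in triode.
In triode I_D = k_p[V_ov V_SD − ½ V_SD²] and I_D = (V_DD − V_SD)/R_D. Equating: 2.1 V_SD² − 10.67 V_SD + 5.17 = 0, giving V_SD = 0.542 V (the root below V_ov).
I_D = (5.17 − 0.542) / 1.45 = 3.19 mA.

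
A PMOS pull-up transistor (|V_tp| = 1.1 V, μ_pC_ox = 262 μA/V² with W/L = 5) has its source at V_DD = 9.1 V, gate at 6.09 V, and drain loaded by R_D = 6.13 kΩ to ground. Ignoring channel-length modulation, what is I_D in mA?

I_D = 1.38 mA

V_SG = V_DD − V_G = 9.1 − 6.09 = 3.01 V, so V_ov = 3.01 − 1.1 = 1.91 V.
k_p = μ_pC_ox · (W/L) = 1.31 mA/V².
Assume saturation: I_D = ½ k_p V_ov² = 0.5 × 1.31 × 1.91² = 2.39 mA, giving V_SD = V_DD − I_D R_D = 9.1 − 2.39 × 6.13 = -5.55 V.
But -5.55 V < V_ov = 1.91 V, so the device is actually in triode.
In triode I_D = k_p[V_ov V_SD − ½ V_SD²] and I_D = (V_DD − V_SD)/R_D. Equating: 4.02 V_SD² − 16.34 V_SD + 9.1 = 0, giving V_SD = 0.666 V (the root below V_ov).
I_D = (9.1 − 0.666) / 6.13 = 1.38 mA.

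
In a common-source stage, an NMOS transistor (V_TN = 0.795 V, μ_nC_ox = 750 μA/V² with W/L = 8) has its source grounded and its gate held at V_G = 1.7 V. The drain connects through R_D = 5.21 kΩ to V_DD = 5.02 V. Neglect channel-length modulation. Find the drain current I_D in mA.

V_GS = V_G = 1.7 V, so V_ov = 1.7 − 0.795 = 0.905 V.
k_n = μ_nC_ox · (W/L) = 6 mA/V².
Assume saturation: I_D = ½ k_n V_ov² = 0.5 × 6 × 0.905² = 2.46 mA, giving V_DS = V_DD − I_D R_D = 5.02 − 2.46 × 5.21 = -7.78 V.
But -7.78 V < V_ov = 0.905 V, so the device is actually in triode.
In triode I_D = k_n[V_ov V_DS − ½ V_DS²] and I_D = (V_DD − V_DS)/R_D. Equating: 15.6 V_DS² − 29.29 V_DS + 5.02 = 0, giving V_DS = 0.191 V (the root below V_ov).
I_D = (5.02 − 0.191) / 5.21 = 0.927 mA.

I_D = 0.927 mA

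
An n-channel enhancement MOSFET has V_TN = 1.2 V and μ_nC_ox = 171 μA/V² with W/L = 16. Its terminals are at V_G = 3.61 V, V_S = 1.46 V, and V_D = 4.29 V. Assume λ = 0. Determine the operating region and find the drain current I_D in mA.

Saturation; I_D = 1.23 mA

V_GS = V_G − V_S = 3.61 − 1.46 = 2.15 V; V_DS = V_D − V_S = 4.29 − 1.46 = 2.83 V.
k_n = μ_nC_ox · (W/L) = 2.736 mA/V².
V_ov = V_GS − V_TN = 2.15 − 1.2 = 0.95 V.
Since V_DS = 2.83 V ≥ V_ov = 0.95 V, the device is in saturation.
I_D = ½ k_n V_ov² = 0.5 × 2.736 × 0.95² = 1.23 mA.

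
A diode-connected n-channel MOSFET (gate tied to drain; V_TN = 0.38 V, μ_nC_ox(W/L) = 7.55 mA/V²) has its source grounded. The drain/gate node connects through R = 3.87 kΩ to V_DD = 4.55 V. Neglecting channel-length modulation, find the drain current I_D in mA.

With gate tied to drain, V_GS = V_DS ≥ V_GS − V_TN, so the device is in saturation.
KCL at the drain: ½ k_n (V_GS − V_TN)² = (V_DD − V_GS)/R.
Let x = V_GS − 0.38. Then 14.6 x² + x − 4.17 = 0, giving x = 0.501 V (positive root), so V_GS = 0.881 V.
I_D = (V_DD − V_GS)/R = (4.55 − 0.881) / 3.87 = 0.948 mA.

I_D = 0.948 mA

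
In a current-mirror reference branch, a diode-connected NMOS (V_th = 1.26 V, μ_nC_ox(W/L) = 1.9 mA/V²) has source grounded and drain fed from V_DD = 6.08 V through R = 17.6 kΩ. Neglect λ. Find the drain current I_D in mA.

I_D = 0.245 mA

With gate tied to drain, V_GS = V_DS ≥ V_GS − V_th, so the device is in saturation.
KCL at the drain: ½ k_n (V_GS − V_th)² = (V_DD − V_GS)/R.
Let x = V_GS − 1.26. Then 16.7 x² + x − 4.82 = 0, giving x = 0.508 V (positive root), so V_GS = 1.77 V.
I_D = (V_DD − V_GS)/R = (6.08 − 1.77) / 17.6 = 0.245 mA.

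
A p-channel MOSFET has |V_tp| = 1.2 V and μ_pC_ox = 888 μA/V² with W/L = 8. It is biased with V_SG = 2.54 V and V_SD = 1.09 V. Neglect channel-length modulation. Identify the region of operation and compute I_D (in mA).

Triode; I_D = 6.16 mA

k_p = μ_pC_ox · (W/L) = 7.104 mA/V².
V_ov = V_SG − |V_tp| = 2.54 − 1.2 = 1.34 V.
Since V_SD = 1.09 V < V_ov = 1.34 V, the device is in the triode region.
I_D = k_p [V_ov · V_SD − ½ V_SD²] = 7.104 × [1.34 × 1.09 − 0.5 × 1.09²] = 6.16 mA.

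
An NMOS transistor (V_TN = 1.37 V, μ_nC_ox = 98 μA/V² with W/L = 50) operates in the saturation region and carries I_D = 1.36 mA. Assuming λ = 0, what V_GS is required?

V_GS = 2.12 V

k_n = μ_nC_ox · (W/L) = 4.9 mA/V².
In saturation I_D = ½ k_n (V_GS − V_TN)², so V_GS − V_TN = √(2 I_D / k_n) = √(2 × 1.36 / 4.9) = 0.745 V.
V_GS = 1.37 + 0.745 = 2.12 V.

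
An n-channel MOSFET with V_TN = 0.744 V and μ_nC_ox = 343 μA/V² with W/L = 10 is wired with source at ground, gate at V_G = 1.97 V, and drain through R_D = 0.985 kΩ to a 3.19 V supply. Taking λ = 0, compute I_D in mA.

I_D = 2.36 mA

V_GS = V_G = 1.97 V, so V_ov = 1.97 − 0.744 = 1.23 V.
k_n = μ_nC_ox · (W/L) = 3.43 mA/V².
Assume saturation: I_D = ½ k_n V_ov² = 0.5 × 3.43 × 1.23² = 2.58 mA, giving V_DS = V_DD − I_D R_D = 3.19 − 2.58 × 0.985 = 0.651 V.
But 0.651 V < V_ov = 1.23 V, so the device is actually in triode.
In triode I_D = k_n[V_ov V_DS − ½ V_DS²] and I_D = (V_DD − V_DS)/R_D. Equating: 1.69 V_DS² − 5.142 V_DS + 3.19 = 0, giving V_DS = 0.868 V (the root below V_ov).
I_D = (3.19 − 0.868) / 0.985 = 2.36 mA.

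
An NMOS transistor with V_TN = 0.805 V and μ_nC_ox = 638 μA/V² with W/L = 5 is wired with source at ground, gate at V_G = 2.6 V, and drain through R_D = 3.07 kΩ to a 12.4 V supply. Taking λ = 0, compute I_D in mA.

I_D = 3.76 mA

V_GS = V_G = 2.6 V, so V_ov = 2.6 − 0.805 = 1.79 V.
k_n = μ_nC_ox · (W/L) = 3.19 mA/V².
Assume saturation: I_D = ½ k_n V_ov² = 0.5 × 3.19 × 1.79² = 5.14 mA, giving V_DS = V_DD − I_D R_D = 12.4 − 5.14 × 3.07 = -3.38 V.
But -3.38 V < V_ov = 1.79 V, so the device is actually in triode.
In triode I_D = k_n[V_ov V_DS − ½ V_DS²] and I_D = (V_DD − V_DS)/R_D. Equating: 4.9 V_DS² − 18.58 V_DS + 12.4 = 0, giving V_DS = 0.864 V (the root below V_ov).
I_D = (12.4 − 0.864) / 3.07 = 3.76 mA.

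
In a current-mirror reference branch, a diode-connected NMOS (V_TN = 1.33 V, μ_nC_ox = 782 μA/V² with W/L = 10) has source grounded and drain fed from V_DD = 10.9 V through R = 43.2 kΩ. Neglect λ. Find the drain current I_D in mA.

I_D = 0.216 mA

With gate tied to drain, V_GS = V_DS ≥ V_GS − V_TN, so the device is in saturation.
k_n = μ_nC_ox · (W/L) = 7.82 mA/V².
KCL at the drain: ½ k_n (V_GS − V_TN)² = (V_DD − V_GS)/R.
Let x = V_GS − 1.33. Then 169 x² + x − 9.57 = 0, giving x = 0.235 V (positive root), so V_GS = 1.57 V.
I_D = (V_DD − V_GS)/R = (10.9 − 1.57) / 43.2 = 0.216 mA.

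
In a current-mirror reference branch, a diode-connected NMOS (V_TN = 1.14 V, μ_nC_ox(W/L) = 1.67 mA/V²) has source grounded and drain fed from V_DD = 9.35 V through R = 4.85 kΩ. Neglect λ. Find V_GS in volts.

With gate tied to drain, V_GS = V_DS ≥ V_GS − V_TN, so the device is in saturation.
KCL at the drain: ½ k_n (V_GS − V_TN)² = (V_DD − V_GS)/R.
Let x = V_GS − 1.14. Then 4.05 x² + x − 8.21 = 0, giving x = 1.31 V (positive root), so V_GS = 2.45 V.
I_D = (V_DD − V_GS)/R = (9.35 − 2.45) / 4.85 = 1.42 mA.

V_GS = 2.45 V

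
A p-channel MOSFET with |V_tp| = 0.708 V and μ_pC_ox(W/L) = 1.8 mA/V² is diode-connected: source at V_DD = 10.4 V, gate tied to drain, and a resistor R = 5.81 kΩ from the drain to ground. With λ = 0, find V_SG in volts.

V_SG = 1.98 V

With gate tied to drain, V_SG = V_SD ≥ V_SG − |V_tp|, so the device is in saturation.
KCL at the drain: ½ k_p (V_SG − |V_tp|)² = (V_DD − V_SG)/R.
Let x = V_SG − 0.708. Then 5.23 x² + x − 9.692 = 0, giving x = 1.27 V (positive root), so V_SG = 1.98 V.
I_D = (V_DD − V_SG)/R = (10.4 − 1.98) / 5.81 = 1.45 mA.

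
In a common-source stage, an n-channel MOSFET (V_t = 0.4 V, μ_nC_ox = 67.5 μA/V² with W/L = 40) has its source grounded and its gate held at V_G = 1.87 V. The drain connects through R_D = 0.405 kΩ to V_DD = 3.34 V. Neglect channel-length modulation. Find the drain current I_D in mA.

V_GS = V_G = 1.87 V, so V_ov = 1.87 − 0.4 = 1.47 V.
k_n = μ_nC_ox · (W/L) = 2.7 mA/V².
Assume saturation: I_D = ½ k_n V_ov² = 0.5 × 2.7 × 1.47² = 2.92 mA, giving V_DS = V_DD − I_D R_D = 3.34 − 2.92 × 0.405 = 2.16 V.
V_DS = 2.16 V ≥ V_ov = 1.47 V, confirming saturation.

I_D = 2.92 mA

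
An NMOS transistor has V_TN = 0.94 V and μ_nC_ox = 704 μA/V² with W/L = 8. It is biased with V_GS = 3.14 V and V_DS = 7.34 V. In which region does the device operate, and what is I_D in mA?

k_n = μ_nC_ox · (W/L) = 5.632 mA/V².
V_ov = V_GS − V_TN = 3.14 − 0.94 = 2.2 V.
Since V_DS = 7.34 V ≥ V_ov = 2.2 V, the device is in saturation.
I_D = ½ k_n V_ov² = 0.5 × 5.632 × 2.2² = 13.6 mA.

Saturation; I_D = 13.6 mA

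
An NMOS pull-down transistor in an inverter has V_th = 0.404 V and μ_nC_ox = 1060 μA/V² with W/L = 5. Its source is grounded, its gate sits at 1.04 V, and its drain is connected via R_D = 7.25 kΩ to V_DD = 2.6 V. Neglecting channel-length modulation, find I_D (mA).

V_GS = V_G = 1.04 V, so V_ov = 1.04 − 0.404 = 0.636 V.
k_n = μ_nC_ox · (W/L) = 5.3 mA/V².
Assume saturation: I_D = ½ k_n V_ov² = 0.5 × 5.3 × 0.636² = 1.07 mA, giving V_DS = V_DD − I_D R_D = 2.6 − 1.07 × 7.25 = -5.17 V.
But -5.17 V < V_ov = 0.636 V, so the device is actually in triode.
In triode I_D = k_n[V_ov V_DS − ½ V_DS²] and I_D = (V_DD − V_DS)/R_D. Equating: 19.2 V_DS² − 25.44 V_DS + 2.6 = 0, giving V_DS = 0.112 V (the root below V_ov).
I_D = (2.6 − 0.112) / 7.25 = 0.343 mA.

I_D = 0.343 mA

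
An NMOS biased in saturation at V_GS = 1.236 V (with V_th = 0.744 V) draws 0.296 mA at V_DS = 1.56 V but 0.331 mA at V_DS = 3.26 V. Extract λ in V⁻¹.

With V_GS fixed, I_D ∝ (1 + λ V_DS) in saturation, so I_D2/I_D1 = (1 + λ V_DS2)/(1 + λ V_DS1).
0.331/0.296 = 1.118 = (1 + 3.26 λ)/(1 + 1.56 λ).
Solving: λ (I_D1 V_DS2 − I_D2 V_DS1) = I_D2 − I_D1, so λ = (0.331 − 0.296) / (0.296 × 3.26 − 0.331 × 1.56) = 0.035 / 0.449 = 0.078 V⁻¹.

λ = 0.0780 V⁻¹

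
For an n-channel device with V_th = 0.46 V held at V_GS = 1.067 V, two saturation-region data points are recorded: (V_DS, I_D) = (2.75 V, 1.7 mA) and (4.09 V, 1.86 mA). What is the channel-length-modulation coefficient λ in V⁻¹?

λ = 0.0871 V⁻¹

With V_GS fixed, I_D ∝ (1 + λ V_DS) in saturation, so I_D2/I_D1 = (1 + λ V_DS2)/(1 + λ V_DS1).
1.86/1.7 = 1.094 = (1 + 4.09 λ)/(1 + 2.75 λ).
Solving: λ (I_D1 V_DS2 − I_D2 V_DS1) = I_D2 − I_D1, so λ = (1.86 − 1.7) / (1.7 × 4.09 − 1.86 × 2.75) = 0.16 / 1.84 = 0.0871 V⁻¹.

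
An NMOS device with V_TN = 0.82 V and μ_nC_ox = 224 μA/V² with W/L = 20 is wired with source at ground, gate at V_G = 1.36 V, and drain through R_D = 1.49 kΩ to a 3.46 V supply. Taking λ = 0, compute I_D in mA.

I_D = 0.653 mA

V_GS = V_G = 1.36 V, so V_ov = 1.36 − 0.82 = 0.54 V.
k_n = μ_nC_ox · (W/L) = 4.48 mA/V².
Assume saturation: I_D = ½ k_n V_ov² = 0.5 × 4.48 × 0.54² = 0.653 mA, giving V_DS = V_DD − I_D R_D = 3.46 − 0.653 × 1.49 = 2.49 V.
V_DS = 2.49 V ≥ V_ov = 0.54 V, confirming saturation.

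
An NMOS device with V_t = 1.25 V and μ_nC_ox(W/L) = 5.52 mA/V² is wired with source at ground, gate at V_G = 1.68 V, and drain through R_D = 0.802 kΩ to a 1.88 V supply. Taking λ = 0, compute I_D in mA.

I_D = 0.510 mA

V_GS = V_G = 1.68 V, so V_ov = 1.68 − 1.25 = 0.43 V.
Assume saturation: I_D = ½ k_n V_ov² = 0.5 × 5.52 × 0.43² = 0.51 mA, giving V_DS = V_DD − I_D R_D = 1.88 − 0.51 × 0.802 = 1.47 V.
V_DS = 1.47 V ≥ V_ov = 0.43 V, confirming saturation.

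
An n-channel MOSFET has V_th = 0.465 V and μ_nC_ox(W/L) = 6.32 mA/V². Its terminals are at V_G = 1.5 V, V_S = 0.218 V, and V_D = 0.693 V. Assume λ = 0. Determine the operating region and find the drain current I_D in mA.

Triode; I_D = 1.74 mA

V_GS = V_G − V_S = 1.5 − 0.218 = 1.28 V; V_DS = V_D − V_S = 0.693 − 0.218 = 0.475 V.
V_ov = V_GS − V_th = 1.28 − 0.465 = 0.817 V.
Since V_DS = 0.475 V < V_ov = 0.817 V, the device is in the triode region.
I_D = k_n [V_ov · V_DS − ½ V_DS²] = 6.32 × [0.817 × 0.475 − 0.5 × 0.475²] = 1.74 mA.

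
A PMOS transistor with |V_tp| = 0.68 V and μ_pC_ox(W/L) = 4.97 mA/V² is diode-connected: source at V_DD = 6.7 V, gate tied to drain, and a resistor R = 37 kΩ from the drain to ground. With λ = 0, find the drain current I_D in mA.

With gate tied to drain, V_SG = V_SD ≥ V_SG − |V_tp|, so the device is in saturation.
KCL at the drain: ½ k_p (V_SG − |V_tp|)² = (V_DD − V_SG)/R.
Let x = V_SG − 0.68. Then 91.9 x² + x − 6.02 = 0, giving x = 0.25 V (positive root), so V_SG = 0.93 V.
I_D = (V_DD − V_SG)/R = (6.7 − 0.93) / 37 = 0.156 mA.

I_D = 0.156 mA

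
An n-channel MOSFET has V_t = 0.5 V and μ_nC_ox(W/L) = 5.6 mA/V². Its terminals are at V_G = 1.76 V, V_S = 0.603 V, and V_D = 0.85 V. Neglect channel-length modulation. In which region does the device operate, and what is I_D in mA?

V_GS = V_G − V_S = 1.76 − 0.603 = 1.16 V; V_DS = V_D − V_S = 0.85 − 0.603 = 0.247 V.
V_ov = V_GS − V_t = 1.16 − 0.5 = 0.657 V.
Since V_DS = 0.247 V < V_ov = 0.657 V, the device is in the triode region.
I_D = k_n [V_ov · V_DS − ½ V_DS²] = 5.6 × [0.657 × 0.247 − 0.5 × 0.247²] = 0.738 mA.

Triode; I_D = 0.738 mA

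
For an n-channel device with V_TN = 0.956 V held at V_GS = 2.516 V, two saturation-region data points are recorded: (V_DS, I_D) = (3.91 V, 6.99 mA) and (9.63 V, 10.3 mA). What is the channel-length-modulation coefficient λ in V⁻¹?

With V_GS fixed, I_D ∝ (1 + λ V_DS) in saturation, so I_D2/I_D1 = (1 + λ V_DS2)/(1 + λ V_DS1).
10.3/6.99 = 1.474 = (1 + 9.63 λ)/(1 + 3.91 λ).
Solving: λ (I_D1 V_DS2 − I_D2 V_DS1) = I_D2 − I_D1, so λ = (10.3 − 6.99) / (6.99 × 9.63 − 10.3 × 3.91) = 3.31 / 27 = 0.122 V⁻¹.

λ = 0.122 V⁻¹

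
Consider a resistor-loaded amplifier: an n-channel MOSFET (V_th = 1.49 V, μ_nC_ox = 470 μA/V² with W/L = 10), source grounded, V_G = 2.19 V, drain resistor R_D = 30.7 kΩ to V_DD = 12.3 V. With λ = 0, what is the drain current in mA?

I_D = 0.396 mA

V_GS = V_G = 2.19 V, so V_ov = 2.19 − 1.49 = 0.7 V.
k_n = μ_nC_ox · (W/L) = 4.7 mA/V².
Assume saturation: I_D = ½ k_n V_ov² = 0.5 × 4.7 × 0.7² = 1.15 mA, giving V_DS = V_DD − I_D R_D = 12.3 − 1.15 × 30.7 = -23.1 V.
But -23.1 V < V_ov = 0.7 V, so the device is actually in triode.
In triode I_D = k_n[V_ov V_DS − ½ V_DS²] and I_D = (V_DD − V_DS)/R_D. Equating: 72.1 V_DS² − 102 V_DS + 12.3 = 0, giving V_DS = 0.133 V (the root below V_ov).
I_D = (12.3 − 0.133) / 30.7 = 0.396 mA.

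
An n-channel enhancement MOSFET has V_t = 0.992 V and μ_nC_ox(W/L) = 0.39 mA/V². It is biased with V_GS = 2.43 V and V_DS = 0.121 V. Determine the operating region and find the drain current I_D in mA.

Triode; I_D = 0.0650 mA

V_ov = V_GS − V_t = 2.43 − 0.992 = 1.44 V.
Since V_DS = 0.121 V < V_ov = 1.44 V, the device is in the triode region.
I_D = k_n [V_ov · V_DS − ½ V_DS²] = 0.39 × [1.44 × 0.121 − 0.5 × 0.121²] = 0.065 mA.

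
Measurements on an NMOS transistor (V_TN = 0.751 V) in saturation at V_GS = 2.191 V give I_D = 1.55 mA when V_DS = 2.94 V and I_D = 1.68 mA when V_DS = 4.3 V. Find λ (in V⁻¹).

λ = 0.0753 V⁻¹

With V_GS fixed, I_D ∝ (1 + λ V_DS) in saturation, so I_D2/I_D1 = (1 + λ V_DS2)/(1 + λ V_DS1).
1.68/1.55 = 1.084 = (1 + 4.3 λ)/(1 + 2.94 λ).
Solving: λ (I_D1 V_DS2 − I_D2 V_DS1) = I_D2 − I_D1, so λ = (1.68 − 1.55) / (1.55 × 4.3 − 1.68 × 2.94) = 0.13 / 1.73 = 0.0753 V⁻¹.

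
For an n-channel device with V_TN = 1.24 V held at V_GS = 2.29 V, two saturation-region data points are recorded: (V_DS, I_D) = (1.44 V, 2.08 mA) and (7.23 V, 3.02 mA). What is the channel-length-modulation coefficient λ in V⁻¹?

λ = 0.0879 V⁻¹

With V_GS fixed, I_D ∝ (1 + λ V_DS) in saturation, so I_D2/I_D1 = (1 + λ V_DS2)/(1 + λ V_DS1).
3.02/2.08 = 1.452 = (1 + 7.23 λ)/(1 + 1.44 λ).
Solving: λ (I_D1 V_DS2 − I_D2 V_DS1) = I_D2 − I_D1, so λ = (3.02 − 2.08) / (2.08 × 7.23 − 3.02 × 1.44) = 0.94 / 10.7 = 0.0879 V⁻¹.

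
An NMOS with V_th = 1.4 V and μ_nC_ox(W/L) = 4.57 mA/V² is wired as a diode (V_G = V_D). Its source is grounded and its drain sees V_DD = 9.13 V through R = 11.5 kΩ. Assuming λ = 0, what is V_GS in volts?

V_GS = 1.92 V

With gate tied to drain, V_GS = V_DS ≥ V_GS − V_th, so the device is in saturation.
KCL at the drain: ½ k_n (V_GS − V_th)² = (V_DD − V_GS)/R.
Let x = V_GS − 1.4. Then 26.3 x² + x − 7.73 = 0, giving x = 0.524 V (positive root), so V_GS = 1.92 V.
I_D = (V_DD − V_GS)/R = (9.13 − 1.92) / 11.5 = 0.627 mA.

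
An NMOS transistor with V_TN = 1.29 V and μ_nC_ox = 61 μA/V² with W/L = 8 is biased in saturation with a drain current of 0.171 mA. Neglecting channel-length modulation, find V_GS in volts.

k_n = μ_nC_ox · (W/L) = 0.488 mA/V².
In saturation I_D = ½ k_n (V_GS − V_TN)², so V_GS − V_TN = √(2 I_D / k_n) = √(2 × 0.171 / 0.488) = 0.837 V.
V_GS = 1.29 + 0.837 = 2.13 V.

V_GS = 2.13 V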